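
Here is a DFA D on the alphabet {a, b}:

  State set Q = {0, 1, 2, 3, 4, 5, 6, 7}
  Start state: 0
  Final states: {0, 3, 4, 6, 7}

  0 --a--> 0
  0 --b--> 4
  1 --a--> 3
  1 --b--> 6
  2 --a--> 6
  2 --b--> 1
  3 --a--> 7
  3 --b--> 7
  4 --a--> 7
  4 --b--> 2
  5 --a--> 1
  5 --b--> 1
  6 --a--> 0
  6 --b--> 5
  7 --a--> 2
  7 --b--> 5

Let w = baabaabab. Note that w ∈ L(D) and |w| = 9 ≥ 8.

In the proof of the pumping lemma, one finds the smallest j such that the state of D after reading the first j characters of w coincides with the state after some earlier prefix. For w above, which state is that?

Run of D on w = b a a b a a b a b:
  step 0: 0  (start)
  step 1: 4  (read b: 0→4)
  step 2: 7  (read a: 4→7)
  step 3: 2  (read a: 7→2)
  step 4: 1  (read b: 2→1)
  step 5: 3  (read a: 1→3)
  step 6: 7  (read a: 3→7)   ← first repeat (7 seen earlier)
  step 7: 5  (read b: 7→5)
  step 8: 1  (read a: 5→1)
  step 9: 6  (read b: 1→6)

The earliest repeat is at step j = 6: D is in 7, which it already visited at step i = 2.
The DFA has 8 states, so the proof of the pumping lemma guarantees a repeated state among the first 8+1 visited; the segment between the two visits is the pumpable y.

7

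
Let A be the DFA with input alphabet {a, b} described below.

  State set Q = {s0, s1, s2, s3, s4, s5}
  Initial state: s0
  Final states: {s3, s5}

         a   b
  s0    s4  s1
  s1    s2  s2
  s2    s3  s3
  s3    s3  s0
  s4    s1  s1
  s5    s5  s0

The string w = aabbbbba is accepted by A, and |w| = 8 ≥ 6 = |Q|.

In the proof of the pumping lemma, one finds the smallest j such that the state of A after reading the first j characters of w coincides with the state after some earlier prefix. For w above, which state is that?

Run of A on w = a a b b b b b a:
  step 0: s0  (start)
  step 1: s4  (read a: s0→s4)
  step 2: s1  (read a: s4→s1)
  step 3: s2  (read b: s1→s2)
  step 4: s3  (read b: s2→s3)
  step 5: s0  (read b: s3→s0)   ← first repeat (s0 seen earlier)
  step 6: s1  (read b: s0→s1)
  step 7: s2  (read b: s1→s2)
  step 8: s3  (read a: s2→s3)

The earliest repeat is at step j = 5: A is in s0, which it already visited at step i = 0.
Since A has 6 states, any run of length ≥ 6 visits 6+1 states, so by pigeonhole some state repeats within the first 6 steps — that repeat gives the pumpable loop.

s0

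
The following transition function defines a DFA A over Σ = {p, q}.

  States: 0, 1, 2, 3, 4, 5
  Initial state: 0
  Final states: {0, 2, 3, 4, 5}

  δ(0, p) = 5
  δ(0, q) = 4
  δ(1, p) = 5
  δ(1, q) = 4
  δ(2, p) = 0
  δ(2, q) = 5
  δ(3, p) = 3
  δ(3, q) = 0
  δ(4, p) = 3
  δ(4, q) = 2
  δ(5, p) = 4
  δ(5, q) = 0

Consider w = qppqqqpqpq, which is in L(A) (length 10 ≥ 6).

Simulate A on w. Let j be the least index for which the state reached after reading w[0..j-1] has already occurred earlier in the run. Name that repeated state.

3

State sequence: 0 -q-> 4 -p-> 3 -p-> 3 -q-> 0 -q-> 4 -q-> 2 -p-> 0 -q-> 4 -p-> 3 -q-> 0
First repeat at step 3: 3 was already visited.

The earliest repeat is at step j = 3: A is in 3, which it already visited at step i = 2.
Pumping length from the standard proof: p = 6 (the number of states). The repeated state found above gives |xy| = j ≤ 6 and |y| = j − i ≥ 1.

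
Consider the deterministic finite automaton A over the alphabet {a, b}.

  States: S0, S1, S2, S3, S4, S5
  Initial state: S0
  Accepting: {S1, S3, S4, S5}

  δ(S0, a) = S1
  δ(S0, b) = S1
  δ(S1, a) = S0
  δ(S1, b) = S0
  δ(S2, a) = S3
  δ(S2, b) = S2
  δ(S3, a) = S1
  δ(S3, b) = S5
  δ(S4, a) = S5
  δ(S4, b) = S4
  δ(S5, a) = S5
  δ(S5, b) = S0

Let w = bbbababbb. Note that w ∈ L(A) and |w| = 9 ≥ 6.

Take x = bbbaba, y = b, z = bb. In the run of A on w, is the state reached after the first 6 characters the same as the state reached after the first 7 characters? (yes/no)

State sequence: S0 -b-> S1 -b-> S0 -b-> S1 -a-> S0 -b-> S1 -a-> S0 -b-> S1

After x (step 6): S0. After xy (step 7): S1.
They differ (S0 ≠ S1), so y is not a cycle from the state after x; this split is not the one the pumping-lemma construction produces, and pumping y need not keep the string in L(A).

no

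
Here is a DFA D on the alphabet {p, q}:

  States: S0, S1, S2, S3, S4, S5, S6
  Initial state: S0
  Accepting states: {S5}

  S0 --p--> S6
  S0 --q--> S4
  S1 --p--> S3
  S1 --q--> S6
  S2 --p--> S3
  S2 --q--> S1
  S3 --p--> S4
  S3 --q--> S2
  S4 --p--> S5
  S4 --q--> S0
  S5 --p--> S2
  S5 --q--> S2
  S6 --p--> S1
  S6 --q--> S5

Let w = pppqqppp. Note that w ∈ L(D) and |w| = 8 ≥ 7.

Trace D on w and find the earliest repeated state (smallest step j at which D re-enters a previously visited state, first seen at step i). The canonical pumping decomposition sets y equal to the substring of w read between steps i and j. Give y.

pqq

Run of D on w = p p p q q p p p:
  step 0: S0  (start)
  step 1: S6  (read p: S0→S6)
  step 2: S1  (read p: S6→S1)
  step 3: S3  (read p: S1→S3)
  step 4: S2  (read q: S3→S2)
  step 5: S1  (read q: S2→S1)   ← first repeat (S1 seen earlier)
  step 6: S3  (read p: S1→S3)
  step 7: S4  (read p: S3→S4)
  step 8: S5  (read p: S4→S5)

So i = 2, j = 5, giving x = w[0:2] = pp, y = w[2:5] = pqq, z = w[5:8] = ppp.
Check: |xy| = 5 ≤ 7 and |y| = 3 ≥ 1. Reading y takes D from S1 back to S1, so every xyⁱz is accepted.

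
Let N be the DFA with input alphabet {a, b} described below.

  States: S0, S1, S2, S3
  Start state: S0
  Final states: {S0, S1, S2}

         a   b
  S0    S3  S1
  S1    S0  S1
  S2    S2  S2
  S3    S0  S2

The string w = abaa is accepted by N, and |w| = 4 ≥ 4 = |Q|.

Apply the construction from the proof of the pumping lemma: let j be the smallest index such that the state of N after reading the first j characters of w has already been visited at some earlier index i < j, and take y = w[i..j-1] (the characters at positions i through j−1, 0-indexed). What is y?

State sequence: S0 -a-> S3 -b-> S2 -a-> S2 -a-> S2
First repeat at step 3: S2 was already visited.

So i = 2, j = 3, giving x = w[0:2] = ab, y = w[2:3] = a, z = w[3:4] = a.
Check: |xy| = 3 ≤ 4 and |y| = 1 ≥ 1. Reading y takes N from S2 back to S2, so every xyⁱz is accepted.

a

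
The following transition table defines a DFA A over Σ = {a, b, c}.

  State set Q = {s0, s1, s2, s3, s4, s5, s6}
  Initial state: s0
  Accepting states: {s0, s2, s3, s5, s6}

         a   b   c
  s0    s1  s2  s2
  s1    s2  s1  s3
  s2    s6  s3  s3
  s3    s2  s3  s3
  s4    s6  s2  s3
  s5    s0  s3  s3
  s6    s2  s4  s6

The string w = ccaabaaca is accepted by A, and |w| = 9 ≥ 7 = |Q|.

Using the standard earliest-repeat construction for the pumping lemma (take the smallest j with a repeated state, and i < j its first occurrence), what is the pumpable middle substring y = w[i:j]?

ca

Run of A on w = c c a a b a a c a:
  step 0: s0  (start)
  step 1: s2  (read c: s0→s2)
  step 2: s3  (read c: s2→s3)
  step 3: s2  (read a: s3→s2)   ← first repeat (s2 seen earlier)
  step 4: s6  (read a: s2→s6)
  step 5: s4  (read b: s6→s4)
  step 6: s6  (read a: s4→s6)
  step 7: s2  (read a: s6→s2)
  step 8: s3  (read c: s2→s3)
  step 9: s2  (read a: s3→s2)

So i = 1, j = 3, giving x = w[0:1] = c, y = w[1:3] = ca, z = w[3:9] = abaaca.
Check: |xy| = 3 ≤ 7 and |y| = 2 ≥ 1. Reading y takes A from s2 back to s2, so every xyⁱz is accepted.
With |Q| = 7, pigeonhole forces a state repeat no later than step 7; the substring read between the first and second visits to that state can be pumped.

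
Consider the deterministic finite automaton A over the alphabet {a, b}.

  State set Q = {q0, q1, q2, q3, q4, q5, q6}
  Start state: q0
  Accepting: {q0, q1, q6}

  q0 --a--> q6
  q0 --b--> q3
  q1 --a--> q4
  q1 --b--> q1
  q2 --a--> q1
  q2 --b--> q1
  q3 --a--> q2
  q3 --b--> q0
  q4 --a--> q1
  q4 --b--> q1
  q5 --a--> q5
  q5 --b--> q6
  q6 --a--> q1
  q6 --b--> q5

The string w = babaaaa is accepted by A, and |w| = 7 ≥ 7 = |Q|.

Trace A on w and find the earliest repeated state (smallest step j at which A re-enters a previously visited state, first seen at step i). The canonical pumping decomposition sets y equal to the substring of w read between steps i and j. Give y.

aa

State sequence: q0 -b-> q3 -a-> q2 -b-> q1 -a-> q4 -a-> q1 -a-> q4 -a-> q1
First repeat at step 5: q1 was already visited.

So i = 3, j = 5, giving x = w[0:3] = bab, y = w[3:5] = aa, z = w[5:7] = aa.
Check: |xy| = 5 ≤ 7 and |y| = 2 ≥ 1. Reading y takes A from q1 back to q1, so every xyⁱz is accepted.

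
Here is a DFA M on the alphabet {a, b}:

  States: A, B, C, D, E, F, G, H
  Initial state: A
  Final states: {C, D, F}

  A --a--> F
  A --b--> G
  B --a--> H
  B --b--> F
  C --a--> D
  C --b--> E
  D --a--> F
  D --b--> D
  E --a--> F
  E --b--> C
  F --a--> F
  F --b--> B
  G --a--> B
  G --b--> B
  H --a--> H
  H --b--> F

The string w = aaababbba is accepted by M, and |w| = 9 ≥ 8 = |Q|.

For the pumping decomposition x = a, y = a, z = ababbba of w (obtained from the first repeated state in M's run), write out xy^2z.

aaaababbba

xy^2z = a·a·a·ababbba = aaaababbba.
Reading y = a takes M from F back to F, so after x·y·y the machine is still in F, and z then leads to the accepting state F. Hence aaaababbba ∈ L(M).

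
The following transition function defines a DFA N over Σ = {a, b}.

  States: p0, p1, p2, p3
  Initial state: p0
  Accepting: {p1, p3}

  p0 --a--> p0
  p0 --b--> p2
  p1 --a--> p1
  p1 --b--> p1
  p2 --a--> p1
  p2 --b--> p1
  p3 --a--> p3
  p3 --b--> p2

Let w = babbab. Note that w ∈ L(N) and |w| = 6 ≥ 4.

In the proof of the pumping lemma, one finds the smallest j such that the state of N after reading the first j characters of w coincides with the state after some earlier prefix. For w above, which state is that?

Run of N on w = b a b b a b:
  step 0: p0  (start)
  step 1: p2  (read b: p0→p2)
  step 2: p1  (read a: p2→p1)
  step 3: p1  (read b: p1→p1)   ← first repeat (p1 seen earlier)
  step 4: p1  (read b: p1→p1)
  step 5: p1  (read a: p1→p1)
  step 6: p1  (read b: p1→p1)

The earliest repeat is at step j = 3: N is in p1, which it already visited at step i = 2.
Since N has 4 states, any run of length ≥ 4 visits 4+1 states, so by pigeonhole some state repeats within the first 4 steps — that repeat gives the pumpable loop.

p1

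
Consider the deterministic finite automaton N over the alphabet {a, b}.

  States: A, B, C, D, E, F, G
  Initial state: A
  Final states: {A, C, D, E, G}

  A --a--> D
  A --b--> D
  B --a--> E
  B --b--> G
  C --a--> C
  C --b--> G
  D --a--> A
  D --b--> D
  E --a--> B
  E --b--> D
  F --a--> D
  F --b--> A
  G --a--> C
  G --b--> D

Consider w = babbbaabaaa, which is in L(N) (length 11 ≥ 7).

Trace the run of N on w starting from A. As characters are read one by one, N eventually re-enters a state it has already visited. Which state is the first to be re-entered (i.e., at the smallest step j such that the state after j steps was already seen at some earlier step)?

Run of N on w = b a b b b a a b a a a:
  step 0: A  (start)
  step 1: D  (read b: A→D)
  step 2: A  (read a: D→A)   ← first repeat (A seen earlier)
  step 3: D  (read b: A→D)
  step 4: D  (read b: D→D)
  step 5: D  (read b: D→D)
  step 6: A  (read a: D→A)
  step 7: D  (read a: A→D)
  step 8: D  (read b: D→D)
  step 9: A  (read a: D→A)
  step 10: D  (read a: A→D)
  step 11: A  (read a: D→A)

The earliest repeat is at step j = 2: N is in A, which it already visited at step i = 0.
With |Q| = 7, pigeonhole forces a state repeat no later than step 7; the substring read between the first and second visits to that state can be pumped.

A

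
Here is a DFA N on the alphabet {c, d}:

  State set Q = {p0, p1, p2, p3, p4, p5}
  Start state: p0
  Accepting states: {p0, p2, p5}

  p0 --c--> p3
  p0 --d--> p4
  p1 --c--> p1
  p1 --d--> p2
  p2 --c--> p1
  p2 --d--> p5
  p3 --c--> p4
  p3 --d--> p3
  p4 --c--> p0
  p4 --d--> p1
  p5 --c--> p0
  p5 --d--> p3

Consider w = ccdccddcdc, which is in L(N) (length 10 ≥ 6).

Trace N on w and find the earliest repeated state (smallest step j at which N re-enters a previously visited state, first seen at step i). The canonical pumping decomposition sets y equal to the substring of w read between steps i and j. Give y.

Run of N on w = c c d c c d d c d c:
  step 0: p0  (start)
  step 1: p3  (read c: p0→p3)
  step 2: p4  (read c: p3→p4)
  step 3: p1  (read d: p4→p1)
  step 4: p1  (read c: p1→p1)   ← first repeat (p1 seen earlier)
  step 5: p1  (read c: p1→p1)
  step 6: p2  (read d: p1→p2)
  step 7: p5  (read d: p2→p5)
  step 8: p0  (read c: p5→p0)
  step 9: p4  (read d: p0→p4)
  step 10: p0  (read c: p4→p0)

So i = 3, j = 4, giving x = w[0:3] = ccd, y = w[3:4] = c, z = w[4:10] = cddcdc.
Check: |xy| = 4 ≤ 6 and |y| = 1 ≥ 1. Reading y takes N from p1 back to p1, so every xyⁱz is accepted.

c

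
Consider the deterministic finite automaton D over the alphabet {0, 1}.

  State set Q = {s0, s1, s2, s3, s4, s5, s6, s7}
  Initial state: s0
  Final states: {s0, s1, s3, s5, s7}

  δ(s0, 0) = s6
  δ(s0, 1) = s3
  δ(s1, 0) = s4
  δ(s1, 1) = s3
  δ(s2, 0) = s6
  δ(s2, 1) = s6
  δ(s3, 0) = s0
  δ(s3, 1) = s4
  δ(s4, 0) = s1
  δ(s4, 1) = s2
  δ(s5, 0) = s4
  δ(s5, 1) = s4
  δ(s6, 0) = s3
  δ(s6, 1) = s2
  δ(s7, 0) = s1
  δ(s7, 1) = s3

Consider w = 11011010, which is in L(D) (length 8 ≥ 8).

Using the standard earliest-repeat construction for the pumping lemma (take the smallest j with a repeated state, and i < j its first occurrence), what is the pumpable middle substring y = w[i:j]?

101

Run of D on w = 1 1 0 1 1 0 1 0:
  step 0: s0  (start)
  step 1: s3  (read 1: s0→s3)
  step 2: s4  (read 1: s3→s4)
  step 3: s1  (read 0: s4→s1)
  step 4: s3  (read 1: s1→s3)   ← first repeat (s3 seen earlier)
  step 5: s4  (read 1: s3→s4)
  step 6: s1  (read 0: s4→s1)
  step 7: s3  (read 1: s1→s3)
  step 8: s0  (read 0: s3→s0)

So i = 1, j = 4, giving x = w[0:1] = 1, y = w[1:4] = 101, z = w[4:8] = 1010.
Check: |xy| = 4 ≤ 8 and |y| = 3 ≥ 1. Reading y takes D from s3 back to s3, so every xyⁱz is accepted.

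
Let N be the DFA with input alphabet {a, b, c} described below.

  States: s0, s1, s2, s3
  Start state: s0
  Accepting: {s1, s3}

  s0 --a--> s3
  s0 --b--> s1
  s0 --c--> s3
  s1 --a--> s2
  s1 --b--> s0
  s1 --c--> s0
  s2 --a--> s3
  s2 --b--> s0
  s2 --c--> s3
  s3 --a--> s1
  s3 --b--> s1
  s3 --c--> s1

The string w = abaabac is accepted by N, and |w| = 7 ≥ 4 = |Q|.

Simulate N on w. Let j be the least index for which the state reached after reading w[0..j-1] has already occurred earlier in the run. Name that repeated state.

Run of N on w = a b a a b a c:
  step 0: s0  (start)
  step 1: s3  (read a: s0→s3)
  step 2: s1  (read b: s3→s1)
  step 3: s2  (read a: s1→s2)
  step 4: s3  (read a: s2→s3)   ← first repeat (s3 seen earlier)
  step 5: s1  (read b: s3→s1)
  step 6: s2  (read a: s1→s2)
  step 7: s3  (read c: s2→s3)

The earliest repeat is at step j = 4: N is in s3, which it already visited at step i = 1.

s3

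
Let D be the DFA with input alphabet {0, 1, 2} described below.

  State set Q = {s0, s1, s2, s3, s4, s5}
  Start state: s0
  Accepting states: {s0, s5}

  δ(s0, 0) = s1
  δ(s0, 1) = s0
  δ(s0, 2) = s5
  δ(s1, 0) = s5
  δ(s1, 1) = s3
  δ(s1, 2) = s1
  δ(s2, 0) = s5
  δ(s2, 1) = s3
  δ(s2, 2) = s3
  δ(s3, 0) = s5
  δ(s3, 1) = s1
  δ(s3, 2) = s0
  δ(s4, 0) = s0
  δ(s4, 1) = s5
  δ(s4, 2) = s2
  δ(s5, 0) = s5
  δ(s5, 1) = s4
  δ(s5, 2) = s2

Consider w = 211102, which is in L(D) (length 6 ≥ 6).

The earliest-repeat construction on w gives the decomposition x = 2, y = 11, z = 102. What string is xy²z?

21111102

xy^2z = 2·11·11·102 = 21111102.
Reading y = 11 takes D from s5 back to s5, so after x·y·y the machine is still in s5, and z then leads to the accepting state s5. Hence 21111102 ∈ L(D).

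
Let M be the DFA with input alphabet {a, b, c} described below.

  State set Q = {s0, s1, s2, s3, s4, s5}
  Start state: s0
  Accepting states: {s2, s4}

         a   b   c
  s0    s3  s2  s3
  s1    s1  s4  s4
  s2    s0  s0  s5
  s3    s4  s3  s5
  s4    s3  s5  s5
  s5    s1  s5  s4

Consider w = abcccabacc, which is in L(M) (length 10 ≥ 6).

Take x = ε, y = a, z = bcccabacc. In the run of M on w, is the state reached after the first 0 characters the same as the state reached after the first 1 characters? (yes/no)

no

State sequence: s0 -a-> s3

After x (step 0): s0. After xy (step 1): s3.
They differ (s0 ≠ s3), so y is not a cycle from the state after x; this split is not the one the pumping-lemma construction produces, and pumping y need not keep the string in L(M).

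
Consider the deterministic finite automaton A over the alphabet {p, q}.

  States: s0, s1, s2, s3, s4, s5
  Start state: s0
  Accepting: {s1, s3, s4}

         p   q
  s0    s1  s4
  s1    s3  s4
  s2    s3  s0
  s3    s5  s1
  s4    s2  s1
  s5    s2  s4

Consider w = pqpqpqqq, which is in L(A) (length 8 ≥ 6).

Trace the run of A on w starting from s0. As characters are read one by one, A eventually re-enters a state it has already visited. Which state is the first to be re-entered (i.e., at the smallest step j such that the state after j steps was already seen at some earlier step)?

Run of A on w = p q p q p q q q:
  step 0: s0  (start)
  step 1: s1  (read p: s0→s1)
  step 2: s4  (read q: s1→s4)
  step 3: s2  (read p: s4→s2)
  step 4: s0  (read q: s2→s0)   ← first repeat (s0 seen earlier)
  step 5: s1  (read p: s0→s1)
  step 6: s4  (read q: s1→s4)
  step 7: s1  (read q: s4→s1)
  step 8: s4  (read q: s1→s4)

The earliest repeat is at step j = 4: A is in s0, which it already visited at step i = 0.
Pumping length from the standard proof: p = 6 (the number of states). The repeated state found above gives |xy| = j ≤ 6 and |y| = j − i ≥ 1.

s0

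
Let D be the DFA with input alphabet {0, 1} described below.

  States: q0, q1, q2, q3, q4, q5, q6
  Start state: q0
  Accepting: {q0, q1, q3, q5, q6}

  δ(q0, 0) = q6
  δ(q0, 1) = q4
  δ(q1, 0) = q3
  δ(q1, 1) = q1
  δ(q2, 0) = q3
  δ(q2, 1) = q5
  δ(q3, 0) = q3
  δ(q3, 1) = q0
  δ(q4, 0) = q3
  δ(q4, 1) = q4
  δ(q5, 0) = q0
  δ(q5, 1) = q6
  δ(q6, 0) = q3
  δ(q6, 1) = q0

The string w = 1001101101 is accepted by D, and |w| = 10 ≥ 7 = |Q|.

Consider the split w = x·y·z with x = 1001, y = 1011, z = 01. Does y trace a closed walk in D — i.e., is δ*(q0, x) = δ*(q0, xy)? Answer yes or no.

no

State sequence: q0 -1-> q4 -0-> q3 -0-> q3 -1-> q0 -1-> q4 -0-> q3 -1-> q0 -1-> q4

After x (step 4): q0. After xy (step 8): q4.
They differ (q0 ≠ q4), so y is not a cycle from the state after x; this split is not the one the pumping-lemma construction produces, and pumping y need not keep the string in L(D).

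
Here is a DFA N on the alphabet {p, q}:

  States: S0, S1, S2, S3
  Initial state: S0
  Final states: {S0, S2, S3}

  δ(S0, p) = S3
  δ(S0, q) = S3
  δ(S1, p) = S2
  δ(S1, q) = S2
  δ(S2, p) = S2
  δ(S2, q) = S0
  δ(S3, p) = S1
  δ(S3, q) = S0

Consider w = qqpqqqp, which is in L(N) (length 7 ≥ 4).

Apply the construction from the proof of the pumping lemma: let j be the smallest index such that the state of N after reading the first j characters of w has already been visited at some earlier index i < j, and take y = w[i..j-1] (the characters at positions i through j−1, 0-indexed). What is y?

State sequence: S0 -q-> S3 -q-> S0 -p-> S3 -q-> S0 -q-> S3 -q-> S0 -p-> S3
First repeat at step 2: S0 was already visited.

So i = 0, j = 2, giving x = w[0:0] = ε, y = w[0:2] = qq, z = w[2:7] = pqqqp.
Check: |xy| = 2 ≤ 4 and |y| = 2 ≥ 1. Reading y takes N from S0 back to S0, so every xyⁱz is accepted.

qq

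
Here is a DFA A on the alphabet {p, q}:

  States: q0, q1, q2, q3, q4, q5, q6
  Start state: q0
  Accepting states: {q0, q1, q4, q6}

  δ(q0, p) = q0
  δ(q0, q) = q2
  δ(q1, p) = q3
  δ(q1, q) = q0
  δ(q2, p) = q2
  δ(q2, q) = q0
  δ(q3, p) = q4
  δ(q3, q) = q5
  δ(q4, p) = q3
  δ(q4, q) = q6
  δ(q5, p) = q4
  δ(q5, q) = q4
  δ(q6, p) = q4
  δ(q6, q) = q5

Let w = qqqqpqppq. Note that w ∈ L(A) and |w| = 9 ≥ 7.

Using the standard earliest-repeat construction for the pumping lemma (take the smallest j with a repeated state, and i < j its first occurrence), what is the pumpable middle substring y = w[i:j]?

qq

State sequence: q0 -q-> q2 -q-> q0 -q-> q2 -q-> q0 -p-> q0 -q-> q2 -p-> q2 -p-> q2 -q-> q0
First repeat at step 2: q0 was already visited.

So i = 0, j = 2, giving x = w[0:0] = ε, y = w[0:2] = qq, z = w[2:9] = qqpqppq.
Check: |xy| = 2 ≤ 7 and |y| = 2 ≥ 1. Reading y takes A from q0 back to q0, so every xyⁱz is accepted.
Since A has 7 states, any run of length ≥ 7 visits 7+1 states, so by pigeonhole some state repeats within the first 7 steps — that repeat gives the pumpable loop.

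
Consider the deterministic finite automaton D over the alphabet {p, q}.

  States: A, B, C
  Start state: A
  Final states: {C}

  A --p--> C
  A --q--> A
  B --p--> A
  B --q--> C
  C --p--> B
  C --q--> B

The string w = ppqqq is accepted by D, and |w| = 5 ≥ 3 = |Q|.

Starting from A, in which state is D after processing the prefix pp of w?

B

State sequence: A -p-> C -p-> B

After reading 2 characters, D is in state B.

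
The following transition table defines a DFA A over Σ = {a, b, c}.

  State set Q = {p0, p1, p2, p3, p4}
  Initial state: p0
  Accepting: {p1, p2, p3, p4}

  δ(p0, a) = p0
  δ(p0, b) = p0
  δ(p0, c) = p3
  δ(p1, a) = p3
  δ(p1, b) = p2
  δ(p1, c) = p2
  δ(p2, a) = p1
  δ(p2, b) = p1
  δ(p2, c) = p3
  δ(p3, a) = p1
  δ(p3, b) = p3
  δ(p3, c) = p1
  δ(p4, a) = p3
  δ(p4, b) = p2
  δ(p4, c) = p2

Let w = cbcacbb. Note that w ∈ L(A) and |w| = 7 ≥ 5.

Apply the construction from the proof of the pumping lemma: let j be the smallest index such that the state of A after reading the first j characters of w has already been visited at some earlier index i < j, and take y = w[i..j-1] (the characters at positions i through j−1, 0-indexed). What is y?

Run of A on w = c b c a c b b:
  step 0: p0  (start)
  step 1: p3  (read c: p0→p3)
  step 2: p3  (read b: p3→p3)   ← first repeat (p3 seen earlier)
  step 3: p1  (read c: p3→p1)
  step 4: p3  (read a: p1→p3)
  step 5: p1  (read c: p3→p1)
  step 6: p2  (read b: p1→p2)
  step 7: p1  (read b: p2→p1)

So i = 1, j = 2, giving x = w[0:1] = c, y = w[1:2] = b, z = w[2:7] = cacbb.
Check: |xy| = 2 ≤ 5 and |y| = 1 ≥ 1. Reading y takes A from p3 back to p3, so every xyⁱz is accepted.
The DFA has 5 states, so the proof of the pumping lemma guarantees a repeated state among the first 5+1 visited; the segment between the two visits is the pumpable y.

b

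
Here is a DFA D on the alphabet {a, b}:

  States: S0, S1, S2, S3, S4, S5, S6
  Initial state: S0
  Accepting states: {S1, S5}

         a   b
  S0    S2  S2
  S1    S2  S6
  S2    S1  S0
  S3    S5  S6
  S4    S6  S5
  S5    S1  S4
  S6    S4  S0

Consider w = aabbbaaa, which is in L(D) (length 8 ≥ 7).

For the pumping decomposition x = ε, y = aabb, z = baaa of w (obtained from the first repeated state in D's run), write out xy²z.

aabbaabbbaaa

xy^2z = ε·aabb·aabb·baaa = aabbaabbbaaa.
Reading y = aabb takes D from S0 back to S0, so after x·y·y the machine is still in S0, and z then leads to the accepting state S1. Hence aabbaabbbaaa ∈ L(D).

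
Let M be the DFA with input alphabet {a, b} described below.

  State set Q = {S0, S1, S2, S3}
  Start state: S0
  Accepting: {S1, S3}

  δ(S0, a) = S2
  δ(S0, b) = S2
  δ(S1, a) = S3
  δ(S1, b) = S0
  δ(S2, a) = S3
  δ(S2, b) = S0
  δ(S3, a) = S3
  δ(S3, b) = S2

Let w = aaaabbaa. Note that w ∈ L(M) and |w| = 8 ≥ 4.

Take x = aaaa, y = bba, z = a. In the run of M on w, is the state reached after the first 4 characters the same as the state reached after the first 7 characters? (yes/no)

no

State sequence: S0 -a-> S2 -a-> S3 -a-> S3 -a-> S3 -b-> S2 -b-> S0 -a-> S2

After x (step 4): S3. After xy (step 7): S2.
They differ (S3 ≠ S2), so y is not a cycle from the state after x; this split is not the one the pumping-lemma construction produces, and pumping y need not keep the string in L(M).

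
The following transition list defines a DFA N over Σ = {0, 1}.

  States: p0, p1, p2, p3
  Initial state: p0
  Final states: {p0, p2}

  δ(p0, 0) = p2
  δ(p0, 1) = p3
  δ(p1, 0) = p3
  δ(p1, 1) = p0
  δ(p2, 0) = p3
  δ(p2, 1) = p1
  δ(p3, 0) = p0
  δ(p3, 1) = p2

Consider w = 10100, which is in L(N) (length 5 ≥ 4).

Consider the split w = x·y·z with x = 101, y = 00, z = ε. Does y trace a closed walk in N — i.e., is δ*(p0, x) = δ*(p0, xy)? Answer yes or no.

no

State sequence: p0 -1-> p3 -0-> p0 -1-> p3 -0-> p0 -0-> p2

After x (step 3): p3. After xy (step 5): p2.
They differ (p3 ≠ p2), so y is not a cycle from the state after x; this split is not the one the pumping-lemma construction produces, and pumping y need not keep the string in L(N).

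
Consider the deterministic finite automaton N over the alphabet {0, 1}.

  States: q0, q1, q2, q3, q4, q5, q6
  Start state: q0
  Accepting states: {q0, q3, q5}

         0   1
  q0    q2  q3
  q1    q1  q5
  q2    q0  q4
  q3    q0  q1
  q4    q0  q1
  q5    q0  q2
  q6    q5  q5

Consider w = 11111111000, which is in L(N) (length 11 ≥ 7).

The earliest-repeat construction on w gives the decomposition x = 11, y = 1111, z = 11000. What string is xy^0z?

xy⁰z = xz = 11·11000 = 1111000.
Reading y = 1111 takes N from q1 back to q1, so after x the machine is still in q1, and z then leads to the accepting state q0. Hence 1111000 ∈ L(N).

1111000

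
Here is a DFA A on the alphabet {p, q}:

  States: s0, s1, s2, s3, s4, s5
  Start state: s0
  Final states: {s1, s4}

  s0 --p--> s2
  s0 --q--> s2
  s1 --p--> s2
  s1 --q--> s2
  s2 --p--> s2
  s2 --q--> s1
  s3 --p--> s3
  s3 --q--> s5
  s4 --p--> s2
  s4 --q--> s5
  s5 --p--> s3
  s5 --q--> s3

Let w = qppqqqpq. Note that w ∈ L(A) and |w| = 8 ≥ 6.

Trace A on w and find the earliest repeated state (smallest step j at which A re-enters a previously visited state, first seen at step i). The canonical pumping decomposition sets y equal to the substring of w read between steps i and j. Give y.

State sequence: s0 -q-> s2 -p-> s2 -p-> s2 -q-> s1 -q-> s2 -q-> s1 -p-> s2 -q-> s1
First repeat at step 2: s2 was already visited.

So i = 1, j = 2, giving x = w[0:1] = q, y = w[1:2] = p, z = w[2:8] = pqqqpq.
Check: |xy| = 2 ≤ 6 and |y| = 1 ≥ 1. Reading y takes A from s2 back to s2, so every xyⁱz is accepted.
With |Q| = 6, pigeonhole forces a state repeat no later than step 6; the substring read between the first and second visits to that state can be pumped.

p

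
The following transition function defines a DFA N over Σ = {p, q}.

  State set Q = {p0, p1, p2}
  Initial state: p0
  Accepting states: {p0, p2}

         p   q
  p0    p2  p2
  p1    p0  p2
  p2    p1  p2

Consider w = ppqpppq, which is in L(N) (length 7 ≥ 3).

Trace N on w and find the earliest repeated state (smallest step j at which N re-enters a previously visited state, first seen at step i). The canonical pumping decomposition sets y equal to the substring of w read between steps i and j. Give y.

pq

Run of N on w = p p q p p p q:
  step 0: p0  (start)
  step 1: p2  (read p: p0→p2)
  step 2: p1  (read p: p2→p1)
  step 3: p2  (read q: p1→p2)   ← first repeat (p2 seen earlier)
  step 4: p1  (read p: p2→p1)
  step 5: p0  (read p: p1→p0)
  step 6: p2  (read p: p0→p2)
  step 7: p2  (read q: p2→p2)

So i = 1, j = 3, giving x = w[0:1] = p, y = w[1:3] = pq, z = w[3:7] = pppq.
Check: |xy| = 3 ≤ 3 and |y| = 2 ≥ 1. Reading y takes N from p2 back to p2, so every xyⁱz is accepted.
The DFA has 3 states, so the proof of the pumping lemma guarantees a repeated state among the first 3+1 visited; the segment between the two visits is the pumpable y.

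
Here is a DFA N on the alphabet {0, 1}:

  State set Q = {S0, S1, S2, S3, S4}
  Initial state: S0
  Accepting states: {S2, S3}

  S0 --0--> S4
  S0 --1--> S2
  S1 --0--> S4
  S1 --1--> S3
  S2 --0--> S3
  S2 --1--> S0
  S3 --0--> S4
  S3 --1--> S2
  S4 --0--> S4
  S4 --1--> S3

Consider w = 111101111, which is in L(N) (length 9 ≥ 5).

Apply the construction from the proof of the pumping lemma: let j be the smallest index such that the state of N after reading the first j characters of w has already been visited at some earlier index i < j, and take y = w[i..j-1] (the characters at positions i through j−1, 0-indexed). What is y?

State sequence: S0 -1-> S2 -1-> S0 -1-> S2 -1-> S0 -0-> S4 -1-> S3 -1-> S2 -1-> S0 -1-> S2
First repeat at step 2: S0 was already visited.

So i = 0, j = 2, giving x = w[0:0] = ε, y = w[0:2] = 11, z = w[2:9] = 1101111.
Check: |xy| = 2 ≤ 5 and |y| = 2 ≥ 1. Reading y takes N from S0 back to S0, so every xyⁱz is accepted.
Since N has 5 states, any run of length ≥ 5 visits 5+1 states, so by pigeonhole some state repeats within the first 5 steps — that repeat gives the pumpable loop.

11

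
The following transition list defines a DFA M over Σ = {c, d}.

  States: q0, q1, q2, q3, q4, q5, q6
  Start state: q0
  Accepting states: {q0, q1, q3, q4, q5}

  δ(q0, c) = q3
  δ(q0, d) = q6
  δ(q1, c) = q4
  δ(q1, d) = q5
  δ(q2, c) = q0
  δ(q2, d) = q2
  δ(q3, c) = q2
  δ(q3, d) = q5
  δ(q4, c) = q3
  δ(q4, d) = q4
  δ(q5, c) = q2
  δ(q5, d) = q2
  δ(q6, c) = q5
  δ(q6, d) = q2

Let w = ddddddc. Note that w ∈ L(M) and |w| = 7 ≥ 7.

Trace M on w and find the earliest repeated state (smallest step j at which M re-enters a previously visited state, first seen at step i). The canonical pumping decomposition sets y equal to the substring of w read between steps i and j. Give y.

State sequence: q0 -d-> q6 -d-> q2 -d-> q2 -d-> q2 -d-> q2 -d-> q2 -c-> q0
First repeat at step 3: q2 was already visited.

So i = 2, j = 3, giving x = w[0:2] = dd, y = w[2:3] = d, z = w[3:7] = dddc.
Check: |xy| = 3 ≤ 7 and |y| = 1 ≥ 1. Reading y takes M from q2 back to q2, so every xyⁱz is accepted.

d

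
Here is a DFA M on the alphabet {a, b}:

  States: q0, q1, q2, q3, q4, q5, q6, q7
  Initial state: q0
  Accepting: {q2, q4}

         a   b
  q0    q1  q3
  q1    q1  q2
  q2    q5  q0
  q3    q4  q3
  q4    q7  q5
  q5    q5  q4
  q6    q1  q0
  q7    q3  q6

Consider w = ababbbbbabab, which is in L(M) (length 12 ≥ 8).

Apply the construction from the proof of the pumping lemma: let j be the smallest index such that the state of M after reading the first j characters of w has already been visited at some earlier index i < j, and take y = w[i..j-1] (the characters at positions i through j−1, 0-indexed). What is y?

bb

State sequence: q0 -a-> q1 -b-> q2 -a-> q5 -b-> q4 -b-> q5 -b-> q4 -b-> q5 -b-> q4 -a-> q7 -b-> q6 -a-> q1 -b-> q2
First repeat at step 5: q5 was already visited.

So i = 3, j = 5, giving x = w[0:3] = aba, y = w[3:5] = bb, z = w[5:12] = bbbabab.
Check: |xy| = 5 ≤ 8 and |y| = 2 ≥ 1. Reading y takes M from q5 back to q5, so every xyⁱz is accepted.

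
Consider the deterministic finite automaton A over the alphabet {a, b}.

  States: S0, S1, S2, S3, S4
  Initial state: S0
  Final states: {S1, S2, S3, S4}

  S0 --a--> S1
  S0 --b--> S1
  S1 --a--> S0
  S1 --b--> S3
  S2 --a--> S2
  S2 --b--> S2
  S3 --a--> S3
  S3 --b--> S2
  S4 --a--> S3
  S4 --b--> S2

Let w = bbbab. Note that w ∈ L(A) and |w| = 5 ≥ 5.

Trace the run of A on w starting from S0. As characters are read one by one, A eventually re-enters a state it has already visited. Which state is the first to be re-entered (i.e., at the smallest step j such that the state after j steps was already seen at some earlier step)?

S2

State sequence: S0 -b-> S1 -b-> S3 -b-> S2 -a-> S2 -b-> S2
First repeat at step 4: S2 was already visited.

The earliest repeat is at step j = 4: A is in S2, which it already visited at step i = 3.
Since A has 5 states, any run of length ≥ 5 visits 5+1 states, so by pigeonhole some state repeats within the first 5 steps — that repeat gives the pumpable loop.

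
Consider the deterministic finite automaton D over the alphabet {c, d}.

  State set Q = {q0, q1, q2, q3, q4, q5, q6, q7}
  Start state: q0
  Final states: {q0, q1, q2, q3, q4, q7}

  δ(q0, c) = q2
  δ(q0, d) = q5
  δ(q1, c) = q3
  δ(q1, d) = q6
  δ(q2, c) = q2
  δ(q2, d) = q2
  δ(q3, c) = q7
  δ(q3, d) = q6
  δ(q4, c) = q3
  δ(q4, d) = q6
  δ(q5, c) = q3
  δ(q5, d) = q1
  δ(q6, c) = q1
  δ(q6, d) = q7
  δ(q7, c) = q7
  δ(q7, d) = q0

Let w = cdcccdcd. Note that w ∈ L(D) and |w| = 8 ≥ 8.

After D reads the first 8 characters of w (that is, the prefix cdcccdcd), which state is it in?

q2

State sequence: q0 -c-> q2 -d-> q2 -c-> q2 -c-> q2 -c-> q2 -d-> q2 -c-> q2 -d-> q2

After reading 8 characters, D is in state q2.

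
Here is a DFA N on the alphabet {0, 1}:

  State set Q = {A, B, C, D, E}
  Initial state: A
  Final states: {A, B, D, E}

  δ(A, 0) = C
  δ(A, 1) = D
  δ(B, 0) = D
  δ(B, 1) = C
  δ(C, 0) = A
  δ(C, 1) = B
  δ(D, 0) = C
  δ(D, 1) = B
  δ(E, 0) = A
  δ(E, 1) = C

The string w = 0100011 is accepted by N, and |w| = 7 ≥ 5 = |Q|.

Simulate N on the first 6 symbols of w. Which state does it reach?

Run of N on the first 6 characters of w = 0 1 0 0 0 1:
  step 0: A  (start)
  step 1: C  (read 0: A→C)
  step 2: B  (read 1: C→B)
  step 3: D  (read 0: B→D)
  step 4: C  (read 0: D→C)
  step 5: A  (read 0: C→A)
  step 6: D  (read 1: A→D)

After reading 6 characters, N is in state D.
(This kind of state-tracing is the core of the pumping-lemma construction: with 5 states, pigeonhole forces a repeat within the first 5 steps.)

D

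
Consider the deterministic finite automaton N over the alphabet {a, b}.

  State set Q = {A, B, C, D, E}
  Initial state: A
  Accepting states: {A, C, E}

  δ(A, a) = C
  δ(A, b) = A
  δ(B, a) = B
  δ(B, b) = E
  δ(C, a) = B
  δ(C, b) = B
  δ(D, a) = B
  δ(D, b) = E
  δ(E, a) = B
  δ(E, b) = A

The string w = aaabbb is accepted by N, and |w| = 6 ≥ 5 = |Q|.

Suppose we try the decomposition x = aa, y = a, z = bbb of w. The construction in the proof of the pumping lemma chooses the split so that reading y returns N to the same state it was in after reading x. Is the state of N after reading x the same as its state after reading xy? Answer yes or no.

State sequence: A -a-> C -a-> B -a-> B

After x (step 2): B. After xy (step 3): B.
They match, so y = a drives N around a cycle from B back to itself; pumping y any number of times keeps N in B before reading z, and xyⁱz ∈ L(N) for every i ≥ 0.

yes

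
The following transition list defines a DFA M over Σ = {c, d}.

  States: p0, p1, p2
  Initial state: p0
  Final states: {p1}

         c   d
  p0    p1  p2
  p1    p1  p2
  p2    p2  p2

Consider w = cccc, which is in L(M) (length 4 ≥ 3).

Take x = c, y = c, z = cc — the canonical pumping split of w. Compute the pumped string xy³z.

cccccc

xy^3z = c·c·c·c·cc = cccccc.
Reading y = c takes M from p1 back to p1, so after x·y·y·y the machine is still in p1, and z then leads to the accepting state p1. Hence cccccc ∈ L(M).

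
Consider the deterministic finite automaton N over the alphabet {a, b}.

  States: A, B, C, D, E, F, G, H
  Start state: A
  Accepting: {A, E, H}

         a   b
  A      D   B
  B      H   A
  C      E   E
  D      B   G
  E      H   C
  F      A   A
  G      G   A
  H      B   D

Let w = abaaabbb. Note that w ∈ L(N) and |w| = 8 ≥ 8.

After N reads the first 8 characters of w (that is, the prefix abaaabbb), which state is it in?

A

State sequence: A -a-> D -b-> G -a-> G -a-> G -a-> G -b-> A -b-> B -b-> A

After reading 8 characters, N is in state A.
(This kind of state-tracing is the core of the pumping-lemma construction: with 8 states, pigeonhole forces a repeat within the first 8 steps.)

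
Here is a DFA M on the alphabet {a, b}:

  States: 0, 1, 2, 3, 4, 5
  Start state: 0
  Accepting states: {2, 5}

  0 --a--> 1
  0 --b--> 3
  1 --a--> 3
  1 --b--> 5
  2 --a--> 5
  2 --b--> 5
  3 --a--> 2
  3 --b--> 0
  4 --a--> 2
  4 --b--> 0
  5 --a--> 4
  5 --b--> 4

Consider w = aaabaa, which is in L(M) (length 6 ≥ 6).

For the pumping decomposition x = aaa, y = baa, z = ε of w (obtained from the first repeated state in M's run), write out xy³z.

xy^3z = aaa·baa·baa·baa·ε = aaabaabaabaa.
Reading y = baa takes M from 2 back to 2, so after x·y·y·y the machine is still in 2, and z then leads to the accepting state 2. Hence aaabaabaabaa ∈ L(M).

aaabaabaabaa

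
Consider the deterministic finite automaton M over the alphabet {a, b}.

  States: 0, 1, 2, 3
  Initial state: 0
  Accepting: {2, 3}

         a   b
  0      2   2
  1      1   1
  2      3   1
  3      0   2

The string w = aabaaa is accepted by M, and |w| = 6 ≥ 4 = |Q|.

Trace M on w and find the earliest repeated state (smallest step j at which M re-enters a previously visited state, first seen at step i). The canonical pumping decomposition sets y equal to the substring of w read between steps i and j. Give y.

State sequence: 0 -a-> 2 -a-> 3 -b-> 2 -a-> 3 -a-> 0 -a-> 2
First repeat at step 3: 2 was already visited.

So i = 1, j = 3, giving x = w[0:1] = a, y = w[1:3] = ab, z = w[3:6] = aaa.
Check: |xy| = 3 ≤ 4 and |y| = 2 ≥ 1. Reading y takes M from 2 back to 2, so every xyⁱz is accepted.
The DFA has 4 states, so the proof of the pumping lemma guarantees a repeated state among the first 4+1 visited; the segment between the two visits is the pumpable y.

ab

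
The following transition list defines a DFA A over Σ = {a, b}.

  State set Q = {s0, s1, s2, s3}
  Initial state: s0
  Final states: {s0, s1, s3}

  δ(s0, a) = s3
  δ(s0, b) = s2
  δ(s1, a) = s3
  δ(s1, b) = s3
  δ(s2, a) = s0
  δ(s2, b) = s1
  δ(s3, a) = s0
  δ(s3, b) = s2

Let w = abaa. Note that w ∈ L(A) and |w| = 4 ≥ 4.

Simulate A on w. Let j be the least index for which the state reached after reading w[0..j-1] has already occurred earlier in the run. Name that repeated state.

s0

State sequence: s0 -a-> s3 -b-> s2 -a-> s0 -a-> s3
First repeat at step 3: s0 was already visited.

The earliest repeat is at step j = 3: A is in s0, which it already visited at step i = 0.
Since A has 4 states, any run of length ≥ 4 visits 4+1 states, so by pigeonhole some state repeats within the first 4 steps — that repeat gives the pumpable loop.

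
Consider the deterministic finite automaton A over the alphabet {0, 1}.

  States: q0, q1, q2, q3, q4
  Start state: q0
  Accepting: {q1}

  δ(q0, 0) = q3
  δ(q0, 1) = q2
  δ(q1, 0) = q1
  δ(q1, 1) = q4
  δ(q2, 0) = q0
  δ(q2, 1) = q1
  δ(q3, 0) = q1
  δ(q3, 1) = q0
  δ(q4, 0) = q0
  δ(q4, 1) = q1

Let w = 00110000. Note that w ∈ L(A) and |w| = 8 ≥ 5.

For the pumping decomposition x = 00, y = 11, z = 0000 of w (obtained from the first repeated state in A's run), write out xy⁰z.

000000

xy⁰z = xz = 00·0000 = 000000.
Reading y = 11 takes A from q1 back to q1, so after x the machine is still in q1, and z then leads to the accepting state q1. Hence 000000 ∈ L(A).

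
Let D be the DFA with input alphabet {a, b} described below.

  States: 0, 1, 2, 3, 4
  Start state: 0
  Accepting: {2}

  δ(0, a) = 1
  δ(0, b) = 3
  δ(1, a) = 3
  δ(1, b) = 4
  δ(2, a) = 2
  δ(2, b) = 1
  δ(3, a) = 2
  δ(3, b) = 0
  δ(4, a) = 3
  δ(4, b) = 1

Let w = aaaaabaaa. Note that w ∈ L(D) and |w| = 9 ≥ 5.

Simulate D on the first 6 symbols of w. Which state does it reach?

Run of D on the first 6 characters of w = a a a a a b:
  step 0: 0  (start)
  step 1: 1  (read a: 0→1)
  step 2: 3  (read a: 1→3)
  step 3: 2  (read a: 3→2)
  step 4: 2  (read a: 2→2)
  step 5: 2  (read a: 2→2)
  step 6: 1  (read b: 2→1)

After reading 6 characters, D is in state 1.

1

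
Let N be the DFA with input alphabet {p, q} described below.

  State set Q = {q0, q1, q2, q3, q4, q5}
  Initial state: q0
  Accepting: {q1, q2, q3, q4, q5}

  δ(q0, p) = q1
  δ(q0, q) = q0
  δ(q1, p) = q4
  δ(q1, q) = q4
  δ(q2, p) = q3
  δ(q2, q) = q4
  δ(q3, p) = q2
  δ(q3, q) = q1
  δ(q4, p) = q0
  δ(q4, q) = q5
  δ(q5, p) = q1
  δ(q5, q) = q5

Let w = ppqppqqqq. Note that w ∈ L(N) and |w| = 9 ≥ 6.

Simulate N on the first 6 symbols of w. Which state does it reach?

State sequence: q0 -p-> q1 -p-> q4 -q-> q5 -p-> q1 -p-> q4 -q-> q5

After reading 6 characters, N is in state q5.

q5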